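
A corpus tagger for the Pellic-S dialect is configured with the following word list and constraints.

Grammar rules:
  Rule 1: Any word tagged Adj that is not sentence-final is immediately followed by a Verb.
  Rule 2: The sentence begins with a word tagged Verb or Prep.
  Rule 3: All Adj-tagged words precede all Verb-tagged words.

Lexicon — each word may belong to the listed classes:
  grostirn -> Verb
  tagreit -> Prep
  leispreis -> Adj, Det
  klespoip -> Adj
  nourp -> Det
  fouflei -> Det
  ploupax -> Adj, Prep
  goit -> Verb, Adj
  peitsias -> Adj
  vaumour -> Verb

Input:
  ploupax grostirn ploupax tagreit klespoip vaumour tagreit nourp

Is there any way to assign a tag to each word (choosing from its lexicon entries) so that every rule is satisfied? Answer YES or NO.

Candidates per position — 1:ploupax {Adj,Prep}; 2:grostirn {Verb}; 3:ploupax {Adj,Prep}; 4:tagreit {Prep}; 5:klespoip {Adj}; 6:vaumour {Verb}; 7:tagreit {Prep}; 8:nourp {Det}.
Rule 3 cannot be satisfied by any choice of tags from the lexicon.
So there is no consistent tagging.

NO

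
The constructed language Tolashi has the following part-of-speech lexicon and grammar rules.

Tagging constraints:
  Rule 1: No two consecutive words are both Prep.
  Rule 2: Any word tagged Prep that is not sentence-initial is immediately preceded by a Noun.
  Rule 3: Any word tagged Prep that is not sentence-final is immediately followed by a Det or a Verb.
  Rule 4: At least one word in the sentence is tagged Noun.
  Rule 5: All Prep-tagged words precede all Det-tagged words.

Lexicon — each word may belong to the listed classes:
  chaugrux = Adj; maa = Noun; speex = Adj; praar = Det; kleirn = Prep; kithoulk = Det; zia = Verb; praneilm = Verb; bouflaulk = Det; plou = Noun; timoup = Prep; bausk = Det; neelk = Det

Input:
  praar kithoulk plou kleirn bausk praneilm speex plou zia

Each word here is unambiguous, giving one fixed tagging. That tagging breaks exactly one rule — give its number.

5

Fixed tagging: Det Det Noun Prep Det Verb Adj Noun Verb.
Applying the rules: R1 ✓, R2 ✓, R3 ✓, R4 ✓, R5 ✗.
Only rule 5 fails.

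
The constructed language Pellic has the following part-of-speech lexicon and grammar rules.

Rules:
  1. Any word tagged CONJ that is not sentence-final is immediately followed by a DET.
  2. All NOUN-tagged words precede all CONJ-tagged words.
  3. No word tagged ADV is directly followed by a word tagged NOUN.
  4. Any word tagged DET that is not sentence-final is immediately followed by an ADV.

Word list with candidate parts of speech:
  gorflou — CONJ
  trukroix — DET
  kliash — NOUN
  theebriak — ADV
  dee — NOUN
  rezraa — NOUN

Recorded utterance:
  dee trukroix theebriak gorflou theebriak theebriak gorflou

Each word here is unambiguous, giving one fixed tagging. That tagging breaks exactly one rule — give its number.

Fixed tagging: NOUN DET ADV CONJ ADV ADV CONJ.
Checking each rule: R1 fails, R2 ok, R3 ok, R4 ok.
Only rule 1 fails.

1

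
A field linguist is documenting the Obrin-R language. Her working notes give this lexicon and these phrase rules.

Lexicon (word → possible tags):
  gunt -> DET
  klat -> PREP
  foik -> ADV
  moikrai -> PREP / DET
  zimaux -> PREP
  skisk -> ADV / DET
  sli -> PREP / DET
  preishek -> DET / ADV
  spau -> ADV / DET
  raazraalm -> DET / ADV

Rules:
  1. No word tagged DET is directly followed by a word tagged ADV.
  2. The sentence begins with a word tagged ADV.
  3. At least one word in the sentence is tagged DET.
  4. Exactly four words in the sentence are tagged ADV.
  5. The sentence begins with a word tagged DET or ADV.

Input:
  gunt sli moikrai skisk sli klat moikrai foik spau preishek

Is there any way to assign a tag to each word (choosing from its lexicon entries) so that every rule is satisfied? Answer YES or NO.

NO

Candidates per position — 1:gunt {DET}; 2:sli {PREP,DET}; 3:moikrai {PREP,DET}; 4:skisk {ADV,DET}; 5:sli {PREP,DET}; 6:klat {PREP}; 7:moikrai {PREP,DET}; 8:foik {ADV}; 9:spau {ADV,DET}; 10:preishek {DET,ADV}.
Rule 2 cannot be satisfied by any choice of tags from the lexicon.
So there is no consistent tagging.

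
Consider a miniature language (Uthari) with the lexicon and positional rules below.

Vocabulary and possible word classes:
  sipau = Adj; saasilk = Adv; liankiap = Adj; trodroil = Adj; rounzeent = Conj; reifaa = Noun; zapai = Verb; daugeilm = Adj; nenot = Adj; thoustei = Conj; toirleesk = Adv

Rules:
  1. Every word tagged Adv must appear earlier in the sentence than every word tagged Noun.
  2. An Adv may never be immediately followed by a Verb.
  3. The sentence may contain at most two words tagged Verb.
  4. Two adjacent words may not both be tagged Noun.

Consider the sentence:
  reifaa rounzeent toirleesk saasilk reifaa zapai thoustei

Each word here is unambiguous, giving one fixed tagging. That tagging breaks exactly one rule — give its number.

1

Fixed tagging: Noun Conj Adv Adv Noun Verb Conj.
Rule check: R1 fail, R2 pass, R3 pass, R4 pass.
Only rule 1 fails.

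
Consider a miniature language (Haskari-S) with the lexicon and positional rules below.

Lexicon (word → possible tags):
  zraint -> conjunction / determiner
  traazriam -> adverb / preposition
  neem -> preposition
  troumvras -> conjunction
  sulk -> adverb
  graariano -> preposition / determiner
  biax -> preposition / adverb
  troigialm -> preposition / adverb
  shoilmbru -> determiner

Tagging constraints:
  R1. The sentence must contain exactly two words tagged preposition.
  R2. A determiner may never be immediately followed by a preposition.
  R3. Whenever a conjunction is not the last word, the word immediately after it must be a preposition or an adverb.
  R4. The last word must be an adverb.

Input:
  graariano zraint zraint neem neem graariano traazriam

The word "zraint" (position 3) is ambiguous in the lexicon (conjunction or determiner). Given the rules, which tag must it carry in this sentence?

Candidates per position — 1:graariano {preposition,determiner}; 2:zraint {conjunction,determiner}; 3:zraint {conjunction,determiner}; 4:neem {preposition}; 5:neem {preposition}; 6:graariano {preposition,determiner}; 7:traazriam {adverb,preposition}.
Position 1: preposition is ruled out by rule 1; that leaves determiner.
Position 2: conjunction is ruled out by rule 3; that leaves determiner.
Position 3: determiner is ruled out by rule 2; that leaves conjunction.
Position 6: preposition is ruled out by rule 1; that leaves determiner.
Position 7: preposition is ruled out by rule 1; that leaves adverb.
The unique satisfying tagging is: determiner determiner conjunction preposition preposition determiner adverb.
Verifying each rule — rule 1 holds; rule 2 holds; rule 3 holds; rule 4 holds.

conjunction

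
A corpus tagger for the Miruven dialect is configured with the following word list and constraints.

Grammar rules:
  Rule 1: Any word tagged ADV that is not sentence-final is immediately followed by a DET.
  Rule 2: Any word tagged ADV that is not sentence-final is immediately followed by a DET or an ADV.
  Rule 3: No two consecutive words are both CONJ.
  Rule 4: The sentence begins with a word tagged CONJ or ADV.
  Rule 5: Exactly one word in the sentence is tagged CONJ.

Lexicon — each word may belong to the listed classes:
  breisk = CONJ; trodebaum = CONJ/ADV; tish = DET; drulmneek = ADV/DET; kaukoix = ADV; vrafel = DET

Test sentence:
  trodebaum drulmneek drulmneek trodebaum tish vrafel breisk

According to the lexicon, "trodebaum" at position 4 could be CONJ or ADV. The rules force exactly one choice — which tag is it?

ADV

Candidates per position — 1:trodebaum {CONJ,ADV}; 2:drulmneek {ADV,DET}; 3:drulmneek {ADV,DET}; 4:trodebaum {CONJ,ADV}; 5:tish {DET}; 6:vrafel {DET}; 7:breisk {CONJ}.
If word 1 were CONJ, no tagging could satisfy rule 5; so word 1 is ADV.
If word 2 were ADV, no tagging could satisfy rule 1; so word 2 is DET.
If word 3 were ADV, no tagging could satisfy rule 1; so word 3 is DET.
If word 4 were CONJ, no tagging could satisfy rule 5; so word 4 is ADV.
The unique satisfying tagging is: ADV DET DET ADV DET DET CONJ.
Check: rule 1 ok; rule 2 ok; rule 3 ok; rule 4 ok; rule 5 ok.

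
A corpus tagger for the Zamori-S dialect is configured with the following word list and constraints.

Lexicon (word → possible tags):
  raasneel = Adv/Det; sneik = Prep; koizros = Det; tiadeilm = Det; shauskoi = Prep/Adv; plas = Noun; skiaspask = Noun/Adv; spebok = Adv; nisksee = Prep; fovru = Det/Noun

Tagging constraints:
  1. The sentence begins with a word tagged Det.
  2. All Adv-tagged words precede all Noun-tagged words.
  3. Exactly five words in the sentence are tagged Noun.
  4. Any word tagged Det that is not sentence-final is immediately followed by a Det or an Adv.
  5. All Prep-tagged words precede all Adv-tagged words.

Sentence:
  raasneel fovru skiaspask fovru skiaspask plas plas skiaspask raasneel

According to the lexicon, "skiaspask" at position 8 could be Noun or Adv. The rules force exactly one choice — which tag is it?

Noun

Candidates per position — 1:raasneel {Adv,Det}; 2:fovru {Det,Noun}; 3:skiaspask {Noun,Adv}; 4:fovru {Det,Noun}; 5:skiaspask {Noun,Adv}; 6:plas {Noun}; 7:plas {Noun}; 8:skiaspask {Noun,Adv}; 9:raasneel {Adv,Det}.
Position 1: Adv is ruled out by rule 1; that leaves Det.
Position 2: Noun is ruled out by rule 4; that leaves Det.
Position 3: Noun is ruled out by rule 4; that leaves Adv.
Position 4: Det is ruled out by rule 3; that leaves Noun.
Position 5: Adv is ruled out by rule 2; that leaves Noun.
Position 8: Adv is ruled out by rule 2; that leaves Noun.
Position 9: Adv is ruled out by rule 2; that leaves Det.
That leaves exactly one tagging: Det Det Adv Noun Noun Noun Noun Noun Det.
Rule-by-rule: rule 1 holds; rule 2 holds; rule 3 holds; rule 4 holds; rule 5 holds.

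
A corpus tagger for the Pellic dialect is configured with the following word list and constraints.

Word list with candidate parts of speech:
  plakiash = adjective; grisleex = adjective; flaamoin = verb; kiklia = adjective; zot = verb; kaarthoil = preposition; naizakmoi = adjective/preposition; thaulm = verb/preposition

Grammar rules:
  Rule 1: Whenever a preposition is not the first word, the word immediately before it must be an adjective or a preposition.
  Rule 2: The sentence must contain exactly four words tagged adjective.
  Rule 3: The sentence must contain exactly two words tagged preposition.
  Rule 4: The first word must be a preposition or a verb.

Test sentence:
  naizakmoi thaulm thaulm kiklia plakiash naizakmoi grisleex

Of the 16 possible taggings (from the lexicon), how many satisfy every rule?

Candidates per position — 1:naizakmoi {adjective,preposition}; 2:thaulm {verb,preposition}; 3:thaulm {verb,preposition}; 4:kiklia {adjective}; 5:plakiash {adjective}; 6:naizakmoi {adjective,preposition}; 7:grisleex {adjective}.
There are 16 candidate sequences in total.
The sequences that satisfy every rule: preposition preposition verb adjective adjective adjective adjective.
Count = 1.

1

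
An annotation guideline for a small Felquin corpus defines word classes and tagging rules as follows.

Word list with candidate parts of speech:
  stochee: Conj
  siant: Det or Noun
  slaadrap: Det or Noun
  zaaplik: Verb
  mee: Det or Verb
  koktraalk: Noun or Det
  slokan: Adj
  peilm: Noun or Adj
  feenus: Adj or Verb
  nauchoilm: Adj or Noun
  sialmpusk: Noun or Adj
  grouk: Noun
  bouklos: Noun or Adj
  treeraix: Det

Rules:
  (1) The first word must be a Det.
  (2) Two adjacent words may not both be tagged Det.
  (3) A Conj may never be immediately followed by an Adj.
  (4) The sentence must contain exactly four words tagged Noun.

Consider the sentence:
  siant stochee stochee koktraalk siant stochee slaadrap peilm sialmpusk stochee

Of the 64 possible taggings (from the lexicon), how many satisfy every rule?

5

Candidates per position — 1:siant {Det,Noun}; 2:stochee {Conj}; 3:stochee {Conj}; 4:koktraalk {Noun,Det}; 5:siant {Det,Noun}; 6:stochee {Conj}; 7:slaadrap {Det,Noun}; 8:peilm {Noun,Adj}; 9:sialmpusk {Noun,Adj}; 10:stochee {Conj}.
There are 64 candidate sequences in total.
The sequences that satisfy every rule: Det Conj Conj Noun Det Conj Noun Noun Noun Conj; Det Conj Conj Noun Noun Conj Det Noun Noun Conj; Det Conj Conj Noun Noun Conj Noun Noun Adj Conj; Det Conj Conj Noun Noun Conj Noun Adj Noun Conj; Det Conj Conj Det Noun Conj Noun Noun Noun Conj.
Count = 5.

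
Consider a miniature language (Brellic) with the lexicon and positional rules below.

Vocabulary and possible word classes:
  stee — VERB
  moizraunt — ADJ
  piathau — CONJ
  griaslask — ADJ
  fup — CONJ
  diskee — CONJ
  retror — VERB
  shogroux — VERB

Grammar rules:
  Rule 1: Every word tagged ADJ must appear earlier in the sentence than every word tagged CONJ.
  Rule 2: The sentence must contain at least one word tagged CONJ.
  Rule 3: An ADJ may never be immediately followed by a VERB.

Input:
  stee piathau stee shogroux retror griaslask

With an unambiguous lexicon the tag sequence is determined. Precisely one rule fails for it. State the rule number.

Fixed tagging: VERB CONJ VERB VERB VERB ADJ.
Rule check: R1 fails, R2 ok, R3 ok.
Only rule 1 fails.

1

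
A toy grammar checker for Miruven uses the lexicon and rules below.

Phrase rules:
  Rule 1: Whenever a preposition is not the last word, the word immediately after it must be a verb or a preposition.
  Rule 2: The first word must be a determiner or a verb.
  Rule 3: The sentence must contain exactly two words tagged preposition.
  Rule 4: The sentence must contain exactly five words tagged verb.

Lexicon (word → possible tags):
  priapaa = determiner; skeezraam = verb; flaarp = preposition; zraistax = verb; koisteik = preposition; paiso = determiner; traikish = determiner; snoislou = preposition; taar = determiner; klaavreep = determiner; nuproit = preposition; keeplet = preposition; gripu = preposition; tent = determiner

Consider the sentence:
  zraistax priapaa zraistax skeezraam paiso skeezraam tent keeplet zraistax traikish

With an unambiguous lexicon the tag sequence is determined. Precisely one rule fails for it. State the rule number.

Fixed tagging: verb determiner verb verb determiner verb determiner preposition verb determiner.
Rule check: R1 holds, R2 holds, R3 violated, R4 holds.
Only rule 3 fails.

3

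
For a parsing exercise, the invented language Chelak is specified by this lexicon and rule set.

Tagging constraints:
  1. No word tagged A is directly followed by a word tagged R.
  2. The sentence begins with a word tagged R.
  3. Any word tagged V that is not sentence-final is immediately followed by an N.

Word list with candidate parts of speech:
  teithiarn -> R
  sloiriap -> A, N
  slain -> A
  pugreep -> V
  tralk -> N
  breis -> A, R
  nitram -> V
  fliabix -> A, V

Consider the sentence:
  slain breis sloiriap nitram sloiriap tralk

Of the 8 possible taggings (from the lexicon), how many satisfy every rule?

0

Candidates per position — 1:slain {A}; 2:breis {A,R}; 3:sloiriap {A,N}; 4:nitram {V}; 5:sloiriap {A,N}; 6:tralk {N}.
There are 8 candidate sequences in total.
Rule 2 cannot be satisfied by any choice of tags from the lexicon.
So there is no consistent tagging.
Count = 0.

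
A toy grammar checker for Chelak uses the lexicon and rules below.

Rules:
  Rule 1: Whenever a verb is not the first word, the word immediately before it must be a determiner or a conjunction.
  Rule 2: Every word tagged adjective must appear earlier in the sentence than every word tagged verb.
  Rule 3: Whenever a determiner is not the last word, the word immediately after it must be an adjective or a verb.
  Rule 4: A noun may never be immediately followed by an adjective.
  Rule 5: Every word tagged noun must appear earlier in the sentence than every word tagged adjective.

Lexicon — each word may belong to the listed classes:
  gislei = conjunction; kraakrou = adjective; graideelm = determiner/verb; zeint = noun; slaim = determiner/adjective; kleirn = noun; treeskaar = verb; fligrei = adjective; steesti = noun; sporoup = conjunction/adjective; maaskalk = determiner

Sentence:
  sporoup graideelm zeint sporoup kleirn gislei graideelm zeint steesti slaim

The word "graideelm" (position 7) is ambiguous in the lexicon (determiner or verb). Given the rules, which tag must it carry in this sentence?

Candidates per position — 1:sporoup {conjunction,adjective}; 2:graideelm {determiner,verb}; 3:zeint {noun}; 4:sporoup {conjunction,adjective}; 5:kleirn {noun}; 6:gislei {conjunction}; 7:graideelm {determiner,verb}; 8:zeint {noun}; 9:steesti {noun}; 10:slaim {determiner,adjective}.
At position 1, choosing adjective makes rule 5 impossible to satisfy; hence conjunction.
At position 2, choosing determiner makes rule 3 impossible to satisfy; hence verb.
At position 4, choosing adjective makes rule 2 impossible to satisfy; hence conjunction.
At position 7, choosing determiner makes rule 3 impossible to satisfy; hence verb.
At position 10, choosing adjective makes rule 2 impossible to satisfy; hence determiner.
So the tagging must be: conjunction verb noun conjunction noun conjunction verb noun noun determiner.
Check: rule 1 holds; rule 2 holds; rule 3 holds; rule 4 holds; rule 5 holds.

verb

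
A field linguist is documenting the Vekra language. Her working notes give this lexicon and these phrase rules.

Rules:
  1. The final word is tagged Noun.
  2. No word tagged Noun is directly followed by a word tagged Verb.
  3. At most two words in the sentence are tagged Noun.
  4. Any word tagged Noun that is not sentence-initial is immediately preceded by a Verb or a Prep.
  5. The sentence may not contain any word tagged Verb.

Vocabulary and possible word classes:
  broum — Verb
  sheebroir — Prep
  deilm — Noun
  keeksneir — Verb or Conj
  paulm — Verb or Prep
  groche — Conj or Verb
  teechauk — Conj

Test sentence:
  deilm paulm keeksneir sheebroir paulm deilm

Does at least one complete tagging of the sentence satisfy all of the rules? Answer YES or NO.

Candidates per position — 1:deilm {Noun}; 2:paulm {Verb,Prep}; 3:keeksneir {Verb,Conj}; 4:sheebroir {Prep}; 5:paulm {Verb,Prep}; 6:deilm {Noun}.
One satisfying assignment: Noun Prep Conj Prep Prep Noun.
Rule-by-rule: rule 1 ok; rule 2 ok; rule 3 ok; rule 4 ok; rule 5 ok.

YES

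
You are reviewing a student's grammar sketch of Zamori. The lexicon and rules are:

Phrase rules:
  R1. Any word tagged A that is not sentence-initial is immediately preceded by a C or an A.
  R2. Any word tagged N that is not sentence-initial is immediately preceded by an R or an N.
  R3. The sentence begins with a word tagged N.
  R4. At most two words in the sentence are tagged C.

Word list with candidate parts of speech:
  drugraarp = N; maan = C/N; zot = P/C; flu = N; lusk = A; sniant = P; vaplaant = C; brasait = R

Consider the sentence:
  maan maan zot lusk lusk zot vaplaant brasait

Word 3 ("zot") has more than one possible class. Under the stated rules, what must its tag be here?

C

Candidates per position — 1:maan {C,N}; 2:maan {C,N}; 3:zot {P,C}; 4:lusk {A}; 5:lusk {A}; 6:zot {P,C}; 7:vaplaant {C}; 8:brasait {R}.
If word 1 were C, no tagging could satisfy rule 3; so word 1 is N.
If word 3 were P, no tagging could satisfy rule 1; so word 3 is C.
If word 6 were C, no tagging could satisfy rule 4; so word 6 is P.
If word 2 were C, no tagging could satisfy rule 4; so word 2 is N.
That leaves exactly one tagging: N N C A A P C R.
Check: rule 1 ok; rule 2 ok; rule 3 ok; rule 4 ok.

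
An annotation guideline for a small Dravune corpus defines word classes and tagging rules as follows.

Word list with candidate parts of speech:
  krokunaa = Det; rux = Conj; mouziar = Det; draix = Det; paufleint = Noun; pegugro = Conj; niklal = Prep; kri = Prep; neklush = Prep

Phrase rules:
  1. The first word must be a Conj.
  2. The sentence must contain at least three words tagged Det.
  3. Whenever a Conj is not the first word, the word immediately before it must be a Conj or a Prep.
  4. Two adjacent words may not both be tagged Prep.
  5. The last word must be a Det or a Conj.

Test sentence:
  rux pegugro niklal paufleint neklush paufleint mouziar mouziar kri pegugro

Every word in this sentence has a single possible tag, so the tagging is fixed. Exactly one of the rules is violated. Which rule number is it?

2

Fixed tagging: Conj Conj Prep Noun Prep Noun Det Det Prep Conj.
Checking each rule: R1 ✓, R2 ✗, R3 ✓, R4 ✓, R5 ✓.
Only rule 2 fails.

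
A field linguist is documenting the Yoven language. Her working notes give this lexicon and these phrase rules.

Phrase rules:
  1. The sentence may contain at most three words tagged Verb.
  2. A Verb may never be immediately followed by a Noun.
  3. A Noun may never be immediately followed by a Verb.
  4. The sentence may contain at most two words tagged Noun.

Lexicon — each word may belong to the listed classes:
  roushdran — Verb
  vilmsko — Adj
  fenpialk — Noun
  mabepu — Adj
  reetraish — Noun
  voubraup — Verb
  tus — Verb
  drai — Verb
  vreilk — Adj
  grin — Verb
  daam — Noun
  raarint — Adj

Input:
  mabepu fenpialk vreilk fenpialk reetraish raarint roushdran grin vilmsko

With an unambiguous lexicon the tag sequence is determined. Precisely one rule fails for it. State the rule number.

4

Fixed tagging: Adj Noun Adj Noun Noun Adj Verb Verb Adj.
Rule check: R1 ok, R2 ok, R3 ok, R4 fails.
Only rule 4 fails.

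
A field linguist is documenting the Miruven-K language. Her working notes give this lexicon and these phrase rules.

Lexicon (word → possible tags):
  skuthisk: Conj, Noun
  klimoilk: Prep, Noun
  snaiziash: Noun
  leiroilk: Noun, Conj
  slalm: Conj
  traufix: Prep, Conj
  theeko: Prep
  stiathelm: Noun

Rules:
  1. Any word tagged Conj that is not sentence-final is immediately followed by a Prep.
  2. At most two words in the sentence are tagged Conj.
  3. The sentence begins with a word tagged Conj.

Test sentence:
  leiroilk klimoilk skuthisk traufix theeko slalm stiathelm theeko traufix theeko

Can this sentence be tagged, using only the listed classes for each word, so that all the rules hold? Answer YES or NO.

NO

Candidates per position — 1:leiroilk {Noun,Conj}; 2:klimoilk {Prep,Noun}; 3:skuthisk {Conj,Noun}; 4:traufix {Prep,Conj}; 5:theeko {Prep}; 6:slalm {Conj}; 7:stiathelm {Noun}; 8:theeko {Prep}; 9:traufix {Prep,Conj}; 10:theeko {Prep}.
Rule 1 cannot be satisfied by any choice of tags from the lexicon.
So there is no consistent tagging.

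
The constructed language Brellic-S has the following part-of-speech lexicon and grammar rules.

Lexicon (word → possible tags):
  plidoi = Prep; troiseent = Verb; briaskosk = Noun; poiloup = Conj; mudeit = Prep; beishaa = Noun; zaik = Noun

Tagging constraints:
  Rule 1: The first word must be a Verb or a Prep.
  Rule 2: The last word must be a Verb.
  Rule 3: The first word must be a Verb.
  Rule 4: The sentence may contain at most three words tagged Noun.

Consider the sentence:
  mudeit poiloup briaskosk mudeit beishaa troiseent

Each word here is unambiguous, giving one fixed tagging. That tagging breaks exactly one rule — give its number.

3

Fixed tagging: Prep Conj Noun Prep Noun Verb.
Checking each rule: R1 holds, R2 holds, R3 violated, R4 holds.
Only rule 3 fails.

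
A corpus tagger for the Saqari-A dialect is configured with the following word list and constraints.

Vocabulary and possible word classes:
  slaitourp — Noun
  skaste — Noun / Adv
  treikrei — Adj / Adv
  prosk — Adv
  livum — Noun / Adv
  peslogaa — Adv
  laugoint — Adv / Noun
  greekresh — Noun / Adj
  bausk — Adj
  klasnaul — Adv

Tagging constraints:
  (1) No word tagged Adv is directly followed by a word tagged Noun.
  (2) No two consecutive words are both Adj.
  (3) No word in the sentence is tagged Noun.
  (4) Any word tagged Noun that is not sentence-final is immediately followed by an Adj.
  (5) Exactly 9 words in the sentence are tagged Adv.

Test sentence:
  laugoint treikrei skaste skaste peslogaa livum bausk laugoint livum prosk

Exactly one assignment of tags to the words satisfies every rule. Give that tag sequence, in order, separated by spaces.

Candidates per position — 1:laugoint {Adv,Noun}; 2:treikrei {Adj,Adv}; 3:skaste {Noun,Adv}; 4:skaste {Noun,Adv}; 5:peslogaa {Adv}; 6:livum {Noun,Adv}; 7:bausk {Adj}; 8:laugoint {Adv,Noun}; 9:livum {Noun,Adv}; 10:prosk {Adv}.
Position 1: tagging it Noun would leave rule 3 unsatisfiable, so it must be Adv.
Position 2: tagging it Adj would leave rule 5 unsatisfiable, so it must be Adv.
Position 3: tagging it Noun would leave rule 1 unsatisfiable, so it must be Adv.
Position 4: tagging it Noun would leave rule 1 unsatisfiable, so it must be Adv.
Position 6: tagging it Noun would leave rule 1 unsatisfiable, so it must be Adv.
Position 8: tagging it Noun would leave rule 3 unsatisfiable, so it must be Adv.
Position 9: tagging it Noun would leave rule 1 unsatisfiable, so it must be Adv.
That leaves exactly one tagging: Adv Adv Adv Adv Adv Adv Adj Adv Adv Adv.
Rule-by-rule: rule 1 ✓; rule 2 ✓; rule 3 ✓; rule 4 ✓; rule 5 ✓.

Adv Adv Adv Adv Adv Adv Adj Adv Adv Adv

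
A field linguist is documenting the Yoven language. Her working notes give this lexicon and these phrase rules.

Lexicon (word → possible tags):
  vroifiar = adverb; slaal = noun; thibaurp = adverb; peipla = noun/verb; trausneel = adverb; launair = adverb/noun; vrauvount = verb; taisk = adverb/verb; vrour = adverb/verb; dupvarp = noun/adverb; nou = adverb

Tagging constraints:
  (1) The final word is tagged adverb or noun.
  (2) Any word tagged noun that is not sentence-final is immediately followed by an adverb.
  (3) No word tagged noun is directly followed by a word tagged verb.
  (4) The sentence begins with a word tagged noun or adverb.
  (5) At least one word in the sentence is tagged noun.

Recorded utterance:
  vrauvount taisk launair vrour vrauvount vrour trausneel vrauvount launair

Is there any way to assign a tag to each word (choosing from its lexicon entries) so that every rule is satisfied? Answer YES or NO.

NO

Candidates per position — 1:vrauvount {verb}; 2:taisk {adverb,verb}; 3:launair {adverb,noun}; 4:vrour {adverb,verb}; 5:vrauvount {verb}; 6:vrour {adverb,verb}; 7:trausneel {adverb}; 8:vrauvount {verb}; 9:launair {adverb,noun}.
Rule 4 cannot be satisfied by any choice of tags from the lexicon.
So there is no consistent tagging.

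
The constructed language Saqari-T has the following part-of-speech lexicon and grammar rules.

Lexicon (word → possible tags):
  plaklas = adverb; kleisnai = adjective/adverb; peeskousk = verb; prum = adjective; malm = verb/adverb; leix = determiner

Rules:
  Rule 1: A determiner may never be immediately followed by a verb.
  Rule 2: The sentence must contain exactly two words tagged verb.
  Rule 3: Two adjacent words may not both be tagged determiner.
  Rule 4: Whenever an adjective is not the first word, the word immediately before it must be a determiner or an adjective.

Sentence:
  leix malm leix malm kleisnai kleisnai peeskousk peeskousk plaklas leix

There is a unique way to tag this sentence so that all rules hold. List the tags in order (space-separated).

determiner adverb determiner adverb adverb adverb verb verb adverb determiner

Candidates per position — 1:leix {determiner}; 2:malm {verb,adverb}; 3:leix {determiner}; 4:malm {verb,adverb}; 5:kleisnai {adjective,adverb}; 6:kleisnai {adjective,adverb}; 7:peeskousk {verb}; 8:peeskousk {verb}; 9:plaklas {adverb}; 10:leix {determiner}.
Position 2: verb is ruled out by rule 1; that leaves adverb.
Position 4: verb is ruled out by rule 1; that leaves adverb.
Position 5: adjective is ruled out by rule 4; that leaves adverb.
Position 6: adjective is ruled out by rule 4; that leaves adverb.
The unique satisfying tagging is: determiner adverb determiner adverb adverb adverb verb verb adverb determiner.
Verifying each rule — rule 1 satisfied; rule 2 satisfied; rule 3 satisfied; rule 4 satisfied.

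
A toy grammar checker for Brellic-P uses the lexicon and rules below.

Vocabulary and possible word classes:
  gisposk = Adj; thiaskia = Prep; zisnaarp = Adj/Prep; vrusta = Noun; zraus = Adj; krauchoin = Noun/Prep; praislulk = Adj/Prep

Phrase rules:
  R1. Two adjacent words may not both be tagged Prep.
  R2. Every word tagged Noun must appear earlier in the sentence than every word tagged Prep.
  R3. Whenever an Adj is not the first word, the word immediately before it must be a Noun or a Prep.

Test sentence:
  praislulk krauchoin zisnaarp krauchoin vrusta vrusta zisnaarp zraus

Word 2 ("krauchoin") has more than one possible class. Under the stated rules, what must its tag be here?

Candidates per position — 1:praislulk {Adj,Prep}; 2:krauchoin {Noun,Prep}; 3:zisnaarp {Adj,Prep}; 4:krauchoin {Noun,Prep}; 5:vrusta {Noun}; 6:vrusta {Noun}; 7:zisnaarp {Adj,Prep}; 8:zraus {Adj}.
Position 1: tagging it Prep would leave rule 2 unsatisfiable, so it must be Adj.
Position 2: tagging it Prep would leave rule 2 unsatisfiable, so it must be Noun.
Position 3: tagging it Prep would leave rule 2 unsatisfiable, so it must be Adj.
Position 4: tagging it Prep would leave rule 2 unsatisfiable, so it must be Noun.
Position 7: tagging it Adj would leave rule 3 unsatisfiable, so it must be Prep.
The unique satisfying tagging is: Adj Noun Adj Noun Noun Noun Prep Adj.
Verifying each rule — rule 1 ✓; rule 2 ✓; rule 3 ✓.

Noun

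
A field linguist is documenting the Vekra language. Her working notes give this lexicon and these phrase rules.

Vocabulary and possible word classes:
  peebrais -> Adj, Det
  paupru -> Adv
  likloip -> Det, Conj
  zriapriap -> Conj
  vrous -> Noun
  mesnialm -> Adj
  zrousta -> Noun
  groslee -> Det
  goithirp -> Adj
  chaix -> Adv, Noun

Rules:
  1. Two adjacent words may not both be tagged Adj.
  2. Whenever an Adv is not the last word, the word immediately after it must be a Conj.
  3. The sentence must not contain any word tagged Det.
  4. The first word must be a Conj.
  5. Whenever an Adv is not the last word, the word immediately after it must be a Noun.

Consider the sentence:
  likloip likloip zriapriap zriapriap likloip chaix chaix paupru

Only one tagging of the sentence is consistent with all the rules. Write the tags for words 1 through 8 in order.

Conj Conj Conj Conj Conj Noun Noun Adv

Candidates per position — 1:likloip {Det,Conj}; 2:likloip {Det,Conj}; 3:zriapriap {Conj}; 4:zriapriap {Conj}; 5:likloip {Det,Conj}; 6:chaix {Adv,Noun}; 7:chaix {Adv,Noun}; 8:paupru {Adv}.
Word 1 cannot be Det — rule 3 would then fail for every completion. It is Conj.
Word 2 cannot be Det — rule 3 would then fail for every completion. It is Conj.
Word 5 cannot be Det — rule 3 would then fail for every completion. It is Conj.
Word 6 cannot be Adv — rule 2 would then fail for every completion. It is Noun.
Word 7 cannot be Adv — rule 2 would then fail for every completion. It is Noun.
The only consistent sequence is: Conj Conj Conj Conj Conj Noun Noun Adv.
Rule-by-rule: rule 1 holds; rule 2 holds; rule 3 holds; rule 4 holds; rule 5 holds.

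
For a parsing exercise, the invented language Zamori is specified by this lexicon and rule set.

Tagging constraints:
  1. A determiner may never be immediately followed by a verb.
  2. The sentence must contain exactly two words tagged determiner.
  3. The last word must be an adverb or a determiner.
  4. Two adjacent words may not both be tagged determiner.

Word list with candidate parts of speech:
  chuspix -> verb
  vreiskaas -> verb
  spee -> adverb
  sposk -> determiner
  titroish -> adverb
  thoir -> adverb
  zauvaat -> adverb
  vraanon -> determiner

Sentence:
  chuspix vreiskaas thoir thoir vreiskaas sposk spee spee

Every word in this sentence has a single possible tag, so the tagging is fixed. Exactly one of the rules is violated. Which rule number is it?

2

Fixed tagging: verb verb adverb adverb verb determiner adverb adverb.
Rule check: R1 holds, R2 violated, R3 holds, R4 holds.
Only rule 2 fails.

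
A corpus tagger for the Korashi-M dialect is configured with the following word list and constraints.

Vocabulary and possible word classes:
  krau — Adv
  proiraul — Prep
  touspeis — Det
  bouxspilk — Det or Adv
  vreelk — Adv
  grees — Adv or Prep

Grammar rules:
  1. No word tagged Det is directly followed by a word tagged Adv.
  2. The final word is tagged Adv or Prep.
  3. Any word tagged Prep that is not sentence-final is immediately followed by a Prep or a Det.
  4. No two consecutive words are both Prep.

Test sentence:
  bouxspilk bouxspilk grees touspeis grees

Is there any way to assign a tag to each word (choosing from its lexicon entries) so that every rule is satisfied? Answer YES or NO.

YES

Candidates per position — 1:bouxspilk {Det,Adv}; 2:bouxspilk {Det,Adv}; 3:grees {Adv,Prep}; 4:touspeis {Det}; 5:grees {Adv,Prep}.
One satisfying assignment: Adv Det Prep Det Prep.
Check: rule 1 holds; rule 2 holds; rule 3 holds; rule 4 holds.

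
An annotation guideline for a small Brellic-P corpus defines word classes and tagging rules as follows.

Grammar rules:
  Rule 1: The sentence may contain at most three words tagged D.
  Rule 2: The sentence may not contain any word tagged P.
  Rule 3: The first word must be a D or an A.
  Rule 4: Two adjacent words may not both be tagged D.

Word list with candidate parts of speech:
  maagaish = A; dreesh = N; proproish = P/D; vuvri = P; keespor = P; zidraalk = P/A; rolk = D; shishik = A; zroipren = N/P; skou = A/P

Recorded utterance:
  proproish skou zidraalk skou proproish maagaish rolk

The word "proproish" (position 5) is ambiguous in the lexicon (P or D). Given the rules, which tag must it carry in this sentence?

D

Candidates per position — 1:proproish {P,D}; 2:skou {A,P}; 3:zidraalk {P,A}; 4:skou {A,P}; 5:proproish {P,D}; 6:maagaish {A}; 7:rolk {D}.
If word 1 were P, no tagging could satisfy rule 2; so word 1 is D.
If word 2 were P, no tagging could satisfy rule 2; so word 2 is A.
If word 3 were P, no tagging could satisfy rule 2; so word 3 is A.
If word 4 were P, no tagging could satisfy rule 2; so word 4 is A.
If word 5 were P, no tagging could satisfy rule 2; so word 5 is D.
That leaves exactly one tagging: D A A A D A D.
Checking: rule 1 satisfied; rule 2 satisfied; rule 3 satisfied; rule 4 satisfied.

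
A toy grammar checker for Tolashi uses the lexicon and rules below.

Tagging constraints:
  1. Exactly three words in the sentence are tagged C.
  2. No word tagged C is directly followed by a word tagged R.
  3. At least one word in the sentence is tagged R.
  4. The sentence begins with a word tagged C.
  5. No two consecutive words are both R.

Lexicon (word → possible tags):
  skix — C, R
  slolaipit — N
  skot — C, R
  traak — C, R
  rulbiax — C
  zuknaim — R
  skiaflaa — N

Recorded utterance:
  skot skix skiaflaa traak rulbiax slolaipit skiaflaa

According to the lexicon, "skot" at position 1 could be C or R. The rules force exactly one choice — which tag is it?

C

Candidates per position — 1:skot {C,R}; 2:skix {C,R}; 3:skiaflaa {N}; 4:traak {C,R}; 5:rulbiax {C}; 6:slolaipit {N}; 7:skiaflaa {N}.
Word 1 cannot be R — rule 4 would then fail for every completion. It is C.
Word 2 cannot be R — rule 2 would then fail for every completion. It is C.
Word 4 cannot be C — rule 1 would then fail for every completion. It is R.
The only consistent sequence is: C C N R C N N.
Check: rule 1 ✓; rule 2 ✓; rule 3 ✓; rule 4 ✓; rule 5 ✓.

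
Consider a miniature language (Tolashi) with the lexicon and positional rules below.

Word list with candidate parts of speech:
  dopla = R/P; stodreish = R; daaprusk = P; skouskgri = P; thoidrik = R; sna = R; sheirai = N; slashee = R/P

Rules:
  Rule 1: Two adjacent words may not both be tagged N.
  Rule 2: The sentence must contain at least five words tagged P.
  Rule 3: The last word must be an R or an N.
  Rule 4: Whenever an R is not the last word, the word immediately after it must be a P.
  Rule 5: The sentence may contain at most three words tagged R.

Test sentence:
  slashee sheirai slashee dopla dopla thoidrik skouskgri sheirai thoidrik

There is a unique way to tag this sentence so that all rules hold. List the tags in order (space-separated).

P N P P P R P N R

Candidates per position — 1:slashee {R,P}; 2:sheirai {N}; 3:slashee {R,P}; 4:dopla {R,P}; 5:dopla {R,P}; 6:thoidrik {R}; 7:skouskgri {P}; 8:sheirai {N}; 9:thoidrik {R}.
If word 1 were R, no tagging could satisfy rule 2; so word 1 is P.
If word 3 were R, no tagging could satisfy rule 2; so word 3 is P.
If word 4 were R, no tagging could satisfy rule 2; so word 4 is P.
If word 5 were R, no tagging could satisfy rule 2; so word 5 is P.
The only consistent sequence is: P N P P P R P N R.
Checking: rule 1 holds; rule 2 holds; rule 3 holds; rule 4 holds; rule 5 holds.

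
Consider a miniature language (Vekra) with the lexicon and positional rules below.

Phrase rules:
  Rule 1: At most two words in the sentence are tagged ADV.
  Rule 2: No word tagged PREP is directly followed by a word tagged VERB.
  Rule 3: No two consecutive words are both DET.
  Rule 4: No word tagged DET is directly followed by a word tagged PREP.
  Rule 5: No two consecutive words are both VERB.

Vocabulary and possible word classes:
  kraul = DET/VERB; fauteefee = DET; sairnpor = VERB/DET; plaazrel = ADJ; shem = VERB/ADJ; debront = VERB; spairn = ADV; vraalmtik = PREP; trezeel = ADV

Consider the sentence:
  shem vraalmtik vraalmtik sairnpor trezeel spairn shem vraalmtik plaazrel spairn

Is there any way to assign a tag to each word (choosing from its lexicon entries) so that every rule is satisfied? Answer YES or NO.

NO

Candidates per position — 1:shem {VERB,ADJ}; 2:vraalmtik {PREP}; 3:vraalmtik {PREP}; 4:sairnpor {VERB,DET}; 5:trezeel {ADV}; 6:spairn {ADV}; 7:shem {VERB,ADJ}; 8:vraalmtik {PREP}; 9:plaazrel {ADJ}; 10:spairn {ADV}.
Rule 1 cannot be satisfied by any choice of tags from the lexicon.
So there is no consistent tagging.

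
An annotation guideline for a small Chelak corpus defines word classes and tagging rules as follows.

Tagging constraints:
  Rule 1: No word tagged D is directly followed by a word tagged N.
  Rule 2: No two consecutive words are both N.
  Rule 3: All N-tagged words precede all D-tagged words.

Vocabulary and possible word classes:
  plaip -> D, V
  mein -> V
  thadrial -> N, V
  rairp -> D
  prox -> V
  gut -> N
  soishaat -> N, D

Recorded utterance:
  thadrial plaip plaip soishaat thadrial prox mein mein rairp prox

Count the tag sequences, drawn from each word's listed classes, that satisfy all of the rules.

10

Candidates per position — 1:thadrial {N,V}; 2:plaip {D,V}; 3:plaip {D,V}; 4:soishaat {N,D}; 5:thadrial {N,V}; 6:prox {V}; 7:mein {V}; 8:mein {V}; 9:rairp {D}; 10:prox {V}.
There are 32 candidate sequences in total.
Checking each against the rules leaves 10 sequences.
Count = 10.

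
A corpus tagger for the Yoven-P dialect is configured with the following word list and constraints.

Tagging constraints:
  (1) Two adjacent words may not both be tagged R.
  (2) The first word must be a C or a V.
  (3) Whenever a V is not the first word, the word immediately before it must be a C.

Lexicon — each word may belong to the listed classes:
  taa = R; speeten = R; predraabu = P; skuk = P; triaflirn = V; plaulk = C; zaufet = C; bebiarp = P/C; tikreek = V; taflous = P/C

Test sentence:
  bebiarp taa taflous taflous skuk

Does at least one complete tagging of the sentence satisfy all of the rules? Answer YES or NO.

YES

Candidates per position — 1:bebiarp {P,C}; 2:taa {R}; 3:taflous {P,C}; 4:taflous {P,C}; 5:skuk {P}.
One satisfying assignment: C R P P P.
Checking: rule 1 ok; rule 2 ok; rule 3 ok.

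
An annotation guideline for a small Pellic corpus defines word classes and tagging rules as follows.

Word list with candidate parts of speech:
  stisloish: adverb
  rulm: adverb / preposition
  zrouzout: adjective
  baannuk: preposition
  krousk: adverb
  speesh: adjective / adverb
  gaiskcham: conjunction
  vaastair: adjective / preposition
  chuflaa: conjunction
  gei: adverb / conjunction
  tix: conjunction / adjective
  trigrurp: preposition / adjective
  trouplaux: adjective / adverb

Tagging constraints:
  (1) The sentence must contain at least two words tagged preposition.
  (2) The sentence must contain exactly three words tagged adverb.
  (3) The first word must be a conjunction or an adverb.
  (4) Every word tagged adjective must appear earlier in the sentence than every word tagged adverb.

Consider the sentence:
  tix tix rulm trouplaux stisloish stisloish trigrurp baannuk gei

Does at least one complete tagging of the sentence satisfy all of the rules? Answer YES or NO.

YES

Candidates per position — 1:tix {conjunction,adjective}; 2:tix {conjunction,adjective}; 3:rulm {adverb,preposition}; 4:trouplaux {adjective,adverb}; 5:stisloish {adverb}; 6:stisloish {adverb}; 7:trigrurp {preposition,adjective}; 8:baannuk {preposition}; 9:gei {adverb,conjunction}.
One satisfying assignment: conjunction adjective preposition adjective adverb adverb preposition preposition adverb.
Checking: rule 1 holds; rule 2 holds; rule 3 holds; rule 4 holds.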